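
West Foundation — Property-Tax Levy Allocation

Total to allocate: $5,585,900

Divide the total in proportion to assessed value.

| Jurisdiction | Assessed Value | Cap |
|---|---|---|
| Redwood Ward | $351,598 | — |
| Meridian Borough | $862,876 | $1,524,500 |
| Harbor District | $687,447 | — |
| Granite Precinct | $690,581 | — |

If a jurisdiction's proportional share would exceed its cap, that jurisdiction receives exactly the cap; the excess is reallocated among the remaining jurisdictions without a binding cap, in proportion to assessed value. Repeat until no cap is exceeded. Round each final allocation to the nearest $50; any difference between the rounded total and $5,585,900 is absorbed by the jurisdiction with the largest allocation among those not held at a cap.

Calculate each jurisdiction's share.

Combined assessed value = 2,592,502.
Pro-rata shares before constraints: Redwood Ward 757,565.96; Meridian Borough 1,859,184.31; Harbor District 1,481,198.55; Granite Precinct 1,487,951.18.
Held at cap: Meridian Borough ($1,524,500); balance $4,061,400 reallocated over remaining assessed value 1,729,626.
Shares after redistribution: Redwood Ward 825,600.52 → $825,600; Harbor District 1,614,220.21 → $1,614,200; Granite Precinct 1,621,579.27 → $1,621,600.

Redwood Ward: $825,600 · Meridian Borough: $1,524,500 · Harbor District: $1,614,200 · Granite Precinct: $1,621,600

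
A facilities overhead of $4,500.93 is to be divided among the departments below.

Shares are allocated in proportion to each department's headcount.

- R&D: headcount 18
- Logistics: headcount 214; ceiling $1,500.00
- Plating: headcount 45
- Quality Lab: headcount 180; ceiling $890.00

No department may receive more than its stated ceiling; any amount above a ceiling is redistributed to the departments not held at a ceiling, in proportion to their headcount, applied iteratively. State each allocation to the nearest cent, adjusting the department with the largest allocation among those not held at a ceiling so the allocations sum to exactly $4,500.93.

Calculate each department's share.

Headcount total: 457.
Unconstrained shares: R&D 177.2795; Logistics 2,107.6565; Plating 443.1988; Quality Lab 1,772.7952.
Held at cap: Logistics ($1,500.00), Quality Lab ($890.00); remaining pool $2,110.93 reallocated over remaining headcount 63.
Shares after redistribution: R&D 603.1229 → $603.12; Plating 1,507.8071 → $1,507.81.

R&D: $603.12 | Logistics: $1,500.00 | Plating: $1,507.81 | Quality Lab: $890.00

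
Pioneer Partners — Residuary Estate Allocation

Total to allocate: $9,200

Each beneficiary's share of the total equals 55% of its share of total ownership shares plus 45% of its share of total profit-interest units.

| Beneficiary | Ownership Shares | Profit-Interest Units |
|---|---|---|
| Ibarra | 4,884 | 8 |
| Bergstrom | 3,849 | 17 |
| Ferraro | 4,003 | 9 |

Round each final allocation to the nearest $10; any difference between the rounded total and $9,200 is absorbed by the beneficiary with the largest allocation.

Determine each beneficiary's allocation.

Ibarra: $2,910 · Bergstrom: $3,600 · Ferraro: $2,690

Ownership shares total 12,736; profit-interest units total 34.
Blended shares (55% ownership shares + 45% profit-interest units): Ibarra 0.3168; Bergstrom 0.3912; Ferraro 0.2920.
Raw shares: Ibarra 2,914.53; Bergstrom 3,599.20; Ferraro 2,686.27.
After rounding ($10): Ibarra $2,910; Bergstrom $3,600; Ferraro $2,690. Sum = $9,200.
Rounded total matches; no reconciliation needed.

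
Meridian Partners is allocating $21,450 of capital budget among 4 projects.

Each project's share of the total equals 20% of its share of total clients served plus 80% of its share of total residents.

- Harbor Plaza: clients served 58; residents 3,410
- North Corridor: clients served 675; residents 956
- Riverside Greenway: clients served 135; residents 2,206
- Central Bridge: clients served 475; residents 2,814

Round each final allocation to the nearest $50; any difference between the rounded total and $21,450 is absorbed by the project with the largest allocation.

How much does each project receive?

Harbor Plaza: $6,400 · North Corridor: $3,900 · Riverside Greenway: $4,450 · Central Bridge: $6,700

Clients served total 1,343; residents total 9,386.
Combined weights (20% clients served + 80% residents): Harbor Plaza 0.2993; North Corridor 0.1820; Riverside Greenway 0.2081; Central Bridge 0.3106.
Unrounded shares: Harbor Plaza 6,419.62; North Corridor 3,903.99; Riverside Greenway 4,464.37; Central Bridge 6,662.02.
Rounded to nearest $50: Harbor Plaza $6,400; North Corridor $3,900; Riverside Greenway $4,450; Central Bridge $6,650. Sum = $21,400.
Difference $21,450 − $21,400 = +$50 applied to largest allocation (Central Bridge): Central Bridge becomes $6,700.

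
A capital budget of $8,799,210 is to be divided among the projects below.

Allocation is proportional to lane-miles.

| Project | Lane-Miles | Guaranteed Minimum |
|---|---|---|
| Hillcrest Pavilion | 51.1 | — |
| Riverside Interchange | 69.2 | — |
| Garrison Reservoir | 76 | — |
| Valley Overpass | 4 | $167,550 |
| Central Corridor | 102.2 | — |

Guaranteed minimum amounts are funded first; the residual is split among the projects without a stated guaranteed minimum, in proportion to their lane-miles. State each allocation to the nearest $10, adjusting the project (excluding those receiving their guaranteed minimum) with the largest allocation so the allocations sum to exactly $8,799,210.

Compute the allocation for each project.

Hillcrest Pavilion: $1,477,650; Riverside Interchange: $2,001,040; Garrison Reservoir: $2,197,680; Valley Overpass: $167,550; Central Corridor: $2,955,290

Minimums first: Valley Overpass $167,550. Remaining pool $8,631,660.
Remaining pool split over remaining lane-miles 298.5: Hillcrest Pavilion 1,477,647.66 → $1,477,650; Riverside Interchange 2,001,041.45 → $2,001,040; Garrison Reservoir 2,197,675.58 → $2,197,680; Central Corridor 2,955,295.32 → $2,955,300.
Rounding difference −$10 applied to Central Corridor → $2,955,290.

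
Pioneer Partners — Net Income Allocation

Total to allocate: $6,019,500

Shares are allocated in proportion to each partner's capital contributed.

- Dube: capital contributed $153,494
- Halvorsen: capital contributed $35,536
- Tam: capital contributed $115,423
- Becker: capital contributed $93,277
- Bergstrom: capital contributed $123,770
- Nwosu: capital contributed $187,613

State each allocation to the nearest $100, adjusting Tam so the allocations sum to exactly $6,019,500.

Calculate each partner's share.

Combined capital contributed = 709,113.
Raw shares: Dube 153,494/709,113 × $6,019,500 = 1,302,975.88; Halvorsen 35,536/709,113 × $6,019,500 = 301,657.07; Tam 115,423/709,113 × $6,019,500 = 979,799.76; Becker 93,277/709,113 × $6,019,500 = 791,807.37; Bergstrom 123,770/709,113 × $6,019,500 = 1,050,655.56; Nwosu 187,613/709,113 × $6,019,500 = 1,592,604.36.
After rounding ($100): Dube $1,303,000; Halvorsen $301,700; Tam $979,800; Becker $791,800; Bergstrom $1,050,700; Nwosu $1,592,600. Sum = $6,019,600.
Difference $6,019,500 − $6,019,600 = −$100 applied to Tam: Tam becomes $979,700.

Dube: $1,303,000 | Halvorsen: $301,700 | Tam: $979,700 | Becker: $791,800 | Bergstrom: $1,050,700 | Nwosu: $1,592,600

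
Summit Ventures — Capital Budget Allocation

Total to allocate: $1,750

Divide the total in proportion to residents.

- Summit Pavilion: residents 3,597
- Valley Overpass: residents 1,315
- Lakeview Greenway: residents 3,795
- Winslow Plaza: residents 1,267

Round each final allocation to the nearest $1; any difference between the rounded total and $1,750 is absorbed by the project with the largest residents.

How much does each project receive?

Combined residents = 3,597 + 1,315 + 3,795 + 1,267 = 9,974.
Pro-rata amounts: Summit Pavilion 631.12; Valley Overpass 230.72; Lakeview Greenway 665.86; Winslow Plaza 222.30.
After rounding ($1): Summit Pavilion $631; Valley Overpass $231; Lakeview Greenway $666; Winslow Plaza $222. Sum = $1,750.
Rounded total matches; no reconciliation needed.

Summit Pavilion: $631 · Valley Overpass: $231 · Lakeview Greenway: $666 · Winslow Plaza: $222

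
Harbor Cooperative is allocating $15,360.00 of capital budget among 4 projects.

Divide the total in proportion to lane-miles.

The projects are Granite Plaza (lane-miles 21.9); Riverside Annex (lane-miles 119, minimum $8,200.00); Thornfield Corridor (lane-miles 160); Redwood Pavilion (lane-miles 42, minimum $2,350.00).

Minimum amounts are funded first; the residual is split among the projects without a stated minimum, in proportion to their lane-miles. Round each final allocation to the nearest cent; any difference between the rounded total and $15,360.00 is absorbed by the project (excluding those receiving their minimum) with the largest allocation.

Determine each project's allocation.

Minimums first: Riverside Annex $8,200.00; Redwood Pavilion $2,350.00. Remaining pool $4,810.00.
Remaining pool split over remaining lane-miles 181.9: Granite Plaza 579.1039 → $579.10; Thornfield Corridor 4,230.8961 → $4,230.90.

Granite Plaza: $579.10 | Riverside Annex: $8,200.00 | Thornfield Corridor: $4,230.90 | Redwood Pavilion: $2,350.00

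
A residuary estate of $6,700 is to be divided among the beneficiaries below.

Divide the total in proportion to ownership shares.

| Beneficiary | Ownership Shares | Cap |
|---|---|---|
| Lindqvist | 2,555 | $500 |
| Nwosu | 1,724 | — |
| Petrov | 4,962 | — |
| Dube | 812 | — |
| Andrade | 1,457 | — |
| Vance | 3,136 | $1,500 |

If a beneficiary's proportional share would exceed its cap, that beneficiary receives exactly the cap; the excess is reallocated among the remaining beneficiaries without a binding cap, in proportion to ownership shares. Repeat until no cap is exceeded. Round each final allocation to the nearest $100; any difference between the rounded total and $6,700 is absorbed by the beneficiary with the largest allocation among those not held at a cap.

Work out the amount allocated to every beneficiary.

Ownership shares total: 14,646.
Unconstrained shares: Lindqvist 1,168.82; Nwosu 788.67; Petrov 2,269.93; Dube 371.46; Andrade 666.52; Vance 1,434.60.
Capped: Lindqvist ($500); residual $6,200 reallocated over remaining ownership shares 12,091.
Capped: Vance ($1,500); residual $4,700 reallocated over remaining ownership shares 8,955.
Remaining shares: Nwosu 904.84 → $900; Petrov 2,604.29 → $2,600; Dube 426.18 → $400; Andrade 764.70 → $800.

Lindqvist: $500; Nwosu: $900; Petrov: $2,600; Dube: $400; Andrade: $800; Vance: $1,500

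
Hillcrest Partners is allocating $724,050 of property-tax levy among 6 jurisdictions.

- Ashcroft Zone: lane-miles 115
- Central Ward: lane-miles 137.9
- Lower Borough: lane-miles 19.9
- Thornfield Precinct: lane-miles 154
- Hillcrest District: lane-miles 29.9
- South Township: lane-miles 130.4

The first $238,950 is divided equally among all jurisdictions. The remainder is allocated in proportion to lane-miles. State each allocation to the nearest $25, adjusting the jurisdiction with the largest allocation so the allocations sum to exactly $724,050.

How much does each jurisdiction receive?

Ashcroft Zone: $134,850 | Central Ward: $153,775 | Lower Borough: $56,275 | Thornfield Precinct: $167,050 | Hillcrest District: $64,525 | South Township: $147,575

First tranche $238,950 split equally: $39,825 each.
Remainder $485,100 by lane-miles (total 587.1): Ashcroft Zone 95,020.44 → $95,025; Central Ward 113,941.90 → $113,950; Lower Borough 16,442.67 → $16,450; Thornfield Precinct 127,244.76 → $127,250; Hillcrest District 24,705.31 → $24,700; South Township 107,744.92 → $107,750.
Rounding difference −$25 on remainder applied to Thornfield Precinct.
Totals: Ashcroft Zone $39,825 + $95,025 = $134,850; Central Ward $39,825 + $113,950 = $153,775; Lower Borough $39,825 + $16,450 = $56,275; Thornfield Precinct $39,825 + $127,225 = $167,050; Hillcrest District $39,825 + $24,700 = $64,525; South Township $39,825 + $107,750 = $147,575.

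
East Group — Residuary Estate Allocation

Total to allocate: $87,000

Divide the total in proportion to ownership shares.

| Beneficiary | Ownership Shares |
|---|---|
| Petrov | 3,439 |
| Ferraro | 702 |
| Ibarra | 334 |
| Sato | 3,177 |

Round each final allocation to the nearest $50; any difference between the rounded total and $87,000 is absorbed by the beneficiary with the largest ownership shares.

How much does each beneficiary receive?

Combined ownership shares = 3,439 + 702 + 334 + 3,177 = 7,652.
Pro-rata amounts: Petrov 39,099.97; Ferraro 7,981.44; Ibarra 3,797.44; Sato 36,121.14.
Rounded to nearest $50: Petrov $39,100; Ferraro $8,000; Ibarra $3,800; Sato $36,100. Sum = $87,000.
No rounding difference to absorb.

Petrov: $39,100 · Ferraro: $8,000 · Ibarra: $3,800 · Sato: $36,100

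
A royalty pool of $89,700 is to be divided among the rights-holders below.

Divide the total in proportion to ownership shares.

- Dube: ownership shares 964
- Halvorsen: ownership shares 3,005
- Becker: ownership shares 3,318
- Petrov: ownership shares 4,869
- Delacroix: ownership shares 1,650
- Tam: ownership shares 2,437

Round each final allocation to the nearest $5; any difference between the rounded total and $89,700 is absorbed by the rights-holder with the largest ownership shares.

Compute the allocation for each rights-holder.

Dube: $5,325 · Halvorsen: $16,595 · Becker: $18,325 · Petrov: $26,885 · Delacroix: $9,110 · Tam: $13,460

Combined ownership shares = 16,243.
Raw shares: Dube 964/16,243 × $89,700 = 5,323.57; Halvorsen 3,005/16,243 × $89,700 = 16,594.75; Becker 3,318/16,243 × $89,700 = 18,323.25; Petrov 4,869/16,243 × $89,700 = 26,888.46; Delacroix 1,650/16,243 × $89,700 = 9,111.93; Tam 2,437/16,243 × $89,700 = 13,458.04.
At nearest $5: Dube $5,325; Halvorsen $16,595; Becker $18,325; Petrov $26,890; Delacroix $9,110; Tam $13,460. Sum = $89,705.
Difference $89,700 − $89,705 = −$5 applied to largest ownership shares (Petrov): Petrov becomes $26,885.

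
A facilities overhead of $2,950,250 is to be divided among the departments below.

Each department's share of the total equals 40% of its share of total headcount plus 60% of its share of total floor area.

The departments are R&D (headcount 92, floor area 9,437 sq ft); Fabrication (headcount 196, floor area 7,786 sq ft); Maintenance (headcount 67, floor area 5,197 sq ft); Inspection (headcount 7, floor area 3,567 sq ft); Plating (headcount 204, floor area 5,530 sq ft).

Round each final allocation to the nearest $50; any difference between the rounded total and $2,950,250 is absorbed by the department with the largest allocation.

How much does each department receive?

Totals — headcount 566, floor area 31,517.
Blended shares (40% headcount + 60% floor area): R&D 0.2447; Fabrication 0.2867; Maintenance 0.1463; Inspection 0.0729; Plating 0.2494.
Pro-rata amounts: R&D 721,846.79; Fabrication 845,956.66; Maintenance 431,582.94; Inspection 214,935.17; Plating 735,928.44.
At nearest $50: R&D $721,850; Fabrication $845,950; Maintenance $431,600; Inspection $214,950; Plating $735,950. Sum = $2,950,300.
Difference $2,950,250 − $2,950,300 = −$50 applied to largest allocation (Fabrication): Fabrication becomes $845,900.

R&D: $721,850; Fabrication: $845,900; Maintenance: $431,600; Inspection: $214,950; Plating: $735,950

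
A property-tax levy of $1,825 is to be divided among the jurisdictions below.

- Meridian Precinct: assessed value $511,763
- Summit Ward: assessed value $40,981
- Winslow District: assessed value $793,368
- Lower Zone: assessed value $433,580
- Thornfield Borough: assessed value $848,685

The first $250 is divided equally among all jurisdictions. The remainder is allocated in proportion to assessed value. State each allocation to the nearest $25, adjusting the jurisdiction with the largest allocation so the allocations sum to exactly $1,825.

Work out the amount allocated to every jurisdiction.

$250 shared equally gives $50 per jurisdiction.
Remainder $1,575 by assessed value (total 2,628,377): Meridian Precinct 306.66 → $300; Summit Ward 24.56 → $25; Winslow District 475.41 → $475; Lower Zone 259.81 → $250; Thornfield Borough 508.56 → $500.
Rounding difference +$25 on remainder applied to Thornfield Borough.
Totals: Meridian Precinct $50 + $300 = $350; Summit Ward $50 + $25 = $75; Winslow District $50 + $475 = $525; Lower Zone $50 + $250 = $300; Thornfield Borough $50 + $525 = $575.

Meridian Precinct: $350; Summit Ward: $75; Winslow District: $525; Lower Zone: $300; Thornfield Borough: $575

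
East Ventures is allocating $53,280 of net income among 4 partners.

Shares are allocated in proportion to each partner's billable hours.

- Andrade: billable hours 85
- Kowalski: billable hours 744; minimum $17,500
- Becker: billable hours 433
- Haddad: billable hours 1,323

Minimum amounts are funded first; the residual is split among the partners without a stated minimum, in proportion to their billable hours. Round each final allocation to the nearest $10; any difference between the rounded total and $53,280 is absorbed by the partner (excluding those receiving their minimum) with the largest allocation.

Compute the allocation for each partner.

Guaranteed amounts: Kowalski $17,500. Remaining pool $35,780.
Remaining pool split over remaining billable hours 1,841: Andrade 1,651.98 → $1,650; Becker 8,415.39 → $8,420; Haddad 25,712.62 → $25,710.

Andrade: $1,650 | Kowalski: $17,500 | Becker: $8,420 | Haddad: $25,710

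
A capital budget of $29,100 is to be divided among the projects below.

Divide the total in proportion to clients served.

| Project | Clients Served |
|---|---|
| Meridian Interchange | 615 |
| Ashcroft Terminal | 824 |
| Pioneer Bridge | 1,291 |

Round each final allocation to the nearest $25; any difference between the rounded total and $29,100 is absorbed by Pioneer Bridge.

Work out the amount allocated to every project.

Combined clients served = 2,730.
Proportional shares: Meridian Interchange 615/2,730 × $29,100 = 6,555.49; Ashcroft Terminal 824/2,730 × $29,100 = 8,783.30; Pioneer Bridge 1,291/2,730 × $29,100 = 13,761.21.
At nearest $25: Meridian Interchange $6,550; Ashcroft Terminal $8,775; Pioneer Bridge $13,750. Sum = $29,075.
Difference $29,100 − $29,075 = +$25 applied to Pioneer Bridge: Pioneer Bridge becomes $13,775.

Meridian Interchange: $6,550 · Ashcroft Terminal: $8,775 · Pioneer Bridge: $13,775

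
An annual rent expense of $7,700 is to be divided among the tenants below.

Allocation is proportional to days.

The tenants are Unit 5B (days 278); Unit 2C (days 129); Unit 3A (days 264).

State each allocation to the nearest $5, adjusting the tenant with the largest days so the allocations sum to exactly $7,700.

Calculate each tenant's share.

Unit 5B: $3,190; Unit 2C: $1,480; Unit 3A: $3,030

Days total: 278 + 129 + 264 = 671.
Raw shares: Unit 5B 3,190.16; Unit 2C 1,480.33; Unit 3A 3,029.51.
Rounded to nearest $5: Unit 5B $3,190; Unit 2C $1,480; Unit 3A $3,030. Sum = $7,700.
Sum already equals the total — no adjustment.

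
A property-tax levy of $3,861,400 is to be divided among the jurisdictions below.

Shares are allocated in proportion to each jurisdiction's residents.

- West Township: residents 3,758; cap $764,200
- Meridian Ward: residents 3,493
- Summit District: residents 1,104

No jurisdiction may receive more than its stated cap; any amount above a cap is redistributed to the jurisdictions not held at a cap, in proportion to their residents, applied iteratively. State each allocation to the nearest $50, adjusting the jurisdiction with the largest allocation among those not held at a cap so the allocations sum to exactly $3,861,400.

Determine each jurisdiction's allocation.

West Township: $764,200 · Meridian Ward: $2,353,400 · Summit District: $743,800

Combined residents = 8,355.
Unconstrained shares: West Township 1,736,821.21; Meridian Ward 1,614,347.12; Summit District 510,231.67.
Capped: West Township ($764,200); remaining pool $3,097,200 reallocated over remaining residents 4,597.
Redistributed shares: Meridian Ward 2,353,386.90 → $2,353,400; Summit District 743,813.10 → $743,800.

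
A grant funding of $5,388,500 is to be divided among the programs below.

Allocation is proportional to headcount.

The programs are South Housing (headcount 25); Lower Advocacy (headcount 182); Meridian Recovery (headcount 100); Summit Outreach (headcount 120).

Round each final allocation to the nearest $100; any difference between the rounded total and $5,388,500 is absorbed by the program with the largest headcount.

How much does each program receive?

Total headcount = 427.
Proportional shares: South Housing 25/427 × $5,388,500 = 315,485.95; Lower Advocacy 182/427 × $5,388,500 = 2,296,737.70; Meridian Recovery 100/427 × $5,388,500 = 1,261,943.79; Summit Outreach 120/427 × $5,388,500 = 1,514,332.55.
At nearest $100: South Housing $315,500; Lower Advocacy $2,296,700; Meridian Recovery $1,261,900; Summit Outreach $1,514,300. Sum = $5,388,400.
Difference $5,388,500 − $5,388,400 = +$100 applied to largest headcount (Lower Advocacy): Lower Advocacy becomes $2,296,800.

South Housing: $315,500 | Lower Advocacy: $2,296,800 | Meridian Recovery: $1,261,900 | Summit Outreach: $1,514,300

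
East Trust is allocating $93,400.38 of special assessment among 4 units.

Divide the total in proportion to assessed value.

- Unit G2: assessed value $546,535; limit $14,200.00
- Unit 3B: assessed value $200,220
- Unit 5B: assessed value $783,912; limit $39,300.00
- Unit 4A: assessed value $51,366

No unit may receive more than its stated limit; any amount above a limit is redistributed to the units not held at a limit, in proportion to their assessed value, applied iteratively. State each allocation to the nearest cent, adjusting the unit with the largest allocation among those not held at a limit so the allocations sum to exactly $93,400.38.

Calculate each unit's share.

Assessed value total: 1,582,033.
Pro-rata shares before constraints: Unit G2 32,266.4424; Unit 3B 11,820.6283; Unit 5B 46,280.7531; Unit 4A 3,032.5562.
Capped: Unit G2 ($14,200.00), Unit 5B ($39,300.00); remaining pool $39,900.38 reallocated over remaining assessed value 251,586.
Redistributed shares: Unit 3B 31,753.9692 → $31,753.97; Unit 4A 8,146.4108 → $8,146.41.

Unit G2: $14,200.00; Unit 3B: $31,753.97; Unit 5B: $39,300.00; Unit 4A: $8,146.41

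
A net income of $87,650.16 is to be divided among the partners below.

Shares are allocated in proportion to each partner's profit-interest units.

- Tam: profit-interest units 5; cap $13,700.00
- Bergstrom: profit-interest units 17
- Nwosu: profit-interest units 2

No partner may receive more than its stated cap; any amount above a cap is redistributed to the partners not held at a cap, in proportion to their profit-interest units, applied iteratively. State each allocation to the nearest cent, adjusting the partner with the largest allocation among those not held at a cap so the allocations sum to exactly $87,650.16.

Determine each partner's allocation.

Profit-interest units total: 24.
Proportional shares (ignoring caps): Tam 18,260.4500; Bergstrom 62,085.5300; Nwosu 7,304.1800.
Cap binds for Tam ($13,700.00); balance $73,950.16 reallocated over remaining profit-interest units 19.
Redistributed shares: Bergstrom 66,165.9326 → $66,165.93; Nwosu 7,784.2274 → $7,784.23.

Tam: $13,700.00 · Bergstrom: $66,165.93 · Nwosu: $7,784.23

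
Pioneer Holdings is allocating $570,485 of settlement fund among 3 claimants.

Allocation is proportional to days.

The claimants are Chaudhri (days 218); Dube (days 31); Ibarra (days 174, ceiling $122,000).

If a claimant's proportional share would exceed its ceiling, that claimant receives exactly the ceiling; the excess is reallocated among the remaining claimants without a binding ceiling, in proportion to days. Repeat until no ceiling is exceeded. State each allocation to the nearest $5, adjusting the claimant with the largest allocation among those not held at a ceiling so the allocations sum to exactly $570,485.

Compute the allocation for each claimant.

Chaudhri: $392,650; Dube: $55,835; Ibarra: $122,000

Combined days = 423.
Pro-rata shares before constraints: Chaudhri 294,008.82; Dube 41,808.59; Ibarra 234,667.59.
Held at cap: Ibarra ($122,000); residual $448,485 reallocated over remaining days 249.
Remaining shares: Chaudhri 392,649.52 → $392,650; Dube 55,835.48 → $55,835.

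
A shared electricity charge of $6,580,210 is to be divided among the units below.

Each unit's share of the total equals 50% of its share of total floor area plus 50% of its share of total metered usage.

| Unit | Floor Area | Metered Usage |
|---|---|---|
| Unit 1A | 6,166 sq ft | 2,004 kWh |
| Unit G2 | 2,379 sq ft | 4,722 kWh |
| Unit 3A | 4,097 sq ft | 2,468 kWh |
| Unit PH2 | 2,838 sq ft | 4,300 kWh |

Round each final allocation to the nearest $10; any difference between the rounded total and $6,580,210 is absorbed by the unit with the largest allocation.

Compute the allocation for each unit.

Unit 1A: $1,799,130 · Unit G2: $1,656,950 · Unit 3A: $1,472,520 · Unit PH2: $1,651,610

Floor area total 15,480; metered usage total 13,494.
Combined weights (50% floor area + 50% metered usage): Unit 1A 0.2734; Unit G2 0.2518; Unit 3A 0.2238; Unit PH2 0.2510.
Pro-rata amounts: Unit 1A 1,799,130.95; Unit G2 1,656,947.79; Unit 3A 1,472,520.00; Unit PH2 1,651,611.25.
Rounded to nearest $10: Unit 1A $1,799,130; Unit G2 $1,656,950; Unit 3A $1,472,520; Unit PH2 $1,651,610. Sum = $6,580,210.
Rounded total matches; no reconciliation needed.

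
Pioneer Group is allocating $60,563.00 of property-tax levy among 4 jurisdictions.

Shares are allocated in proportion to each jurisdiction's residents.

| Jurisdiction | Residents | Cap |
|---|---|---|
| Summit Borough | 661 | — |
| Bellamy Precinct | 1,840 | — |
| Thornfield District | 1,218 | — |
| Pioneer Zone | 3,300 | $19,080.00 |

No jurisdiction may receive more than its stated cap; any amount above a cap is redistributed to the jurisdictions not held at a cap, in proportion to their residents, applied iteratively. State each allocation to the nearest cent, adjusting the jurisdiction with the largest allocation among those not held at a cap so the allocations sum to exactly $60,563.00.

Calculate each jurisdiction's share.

Summit Borough: $7,373.02 · Bellamy Precinct: $20,523.99 · Thornfield District: $13,585.99 · Pioneer Zone: $19,080.00

Sum of residents: 7,019.
Proportional shares (ignoring caps): Summit Borough 5,703.3969; Bellamy Precinct 15,876.3243; Thornfield District 10,509.4364; Pioneer Zone 28,473.8424.
Held at cap: Pioneer Zone ($19,080.00); residual $41,483.00 reallocated over remaining residents 3,719.
Shares after redistribution: Summit Borough 7,373.0204 → $7,373.02; Bellamy Precinct 20,523.9903 → $20,523.99; Thornfield District 13,585.9892 → $13,585.99.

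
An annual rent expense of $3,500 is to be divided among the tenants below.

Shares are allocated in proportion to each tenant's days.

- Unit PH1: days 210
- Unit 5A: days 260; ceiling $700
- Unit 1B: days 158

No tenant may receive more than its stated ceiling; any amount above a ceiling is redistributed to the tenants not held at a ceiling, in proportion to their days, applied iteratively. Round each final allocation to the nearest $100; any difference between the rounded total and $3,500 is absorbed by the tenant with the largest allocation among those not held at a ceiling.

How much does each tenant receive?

Unit PH1: $1,600; Unit 5A: $700; Unit 1B: $1,200

Combined days = 628.
Unconstrained shares: Unit PH1 1,170.38; Unit 5A 1,449.04; Unit 1B 880.57.
Capped: Unit 5A ($700); residual $2,800 reallocated over remaining days 368.
Shares after redistribution: Unit PH1 1,597.83 → $1,600; Unit 1B 1,202.17 → $1,200.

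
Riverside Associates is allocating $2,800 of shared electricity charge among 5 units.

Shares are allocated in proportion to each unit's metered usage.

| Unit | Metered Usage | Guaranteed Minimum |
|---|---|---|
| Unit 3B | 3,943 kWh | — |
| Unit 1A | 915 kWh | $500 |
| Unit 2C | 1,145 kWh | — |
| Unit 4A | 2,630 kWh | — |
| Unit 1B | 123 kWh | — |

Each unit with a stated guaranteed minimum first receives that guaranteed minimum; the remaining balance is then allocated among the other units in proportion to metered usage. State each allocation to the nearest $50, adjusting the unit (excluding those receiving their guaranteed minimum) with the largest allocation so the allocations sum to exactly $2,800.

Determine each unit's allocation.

Unit 3B: $1,150; Unit 1A: $500; Unit 2C: $350; Unit 4A: $750; Unit 1B: $50

Guaranteed amounts: Unit 1A $500. Residual $2,300.
Residual split over remaining metered usage 7,841: Unit 3B 1,156.60 → $1,150; Unit 2C 335.86 → $350; Unit 4A 771.46 → $750; Unit 1B 36.08 → $50.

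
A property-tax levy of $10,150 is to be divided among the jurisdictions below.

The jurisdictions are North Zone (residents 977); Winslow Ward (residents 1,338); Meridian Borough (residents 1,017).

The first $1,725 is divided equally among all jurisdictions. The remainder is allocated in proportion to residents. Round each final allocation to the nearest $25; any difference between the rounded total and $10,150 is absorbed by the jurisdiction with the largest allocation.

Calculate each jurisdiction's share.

First tranche $1,725 split equally: $575 each.
Remainder $8,425 by residents (total 3,332): North Zone 2,470.36 → $2,475; Winslow Ward 3,383.15 → $3,375; Meridian Borough 2,571.50 → $2,575.
Totals: North Zone $575 + $2,475 = $3,050; Winslow Ward $575 + $3,375 = $3,950; Meridian Borough $575 + $2,575 = $3,150.

North Zone: $3,050 | Winslow Ward: $3,950 | Meridian Borough: $3,150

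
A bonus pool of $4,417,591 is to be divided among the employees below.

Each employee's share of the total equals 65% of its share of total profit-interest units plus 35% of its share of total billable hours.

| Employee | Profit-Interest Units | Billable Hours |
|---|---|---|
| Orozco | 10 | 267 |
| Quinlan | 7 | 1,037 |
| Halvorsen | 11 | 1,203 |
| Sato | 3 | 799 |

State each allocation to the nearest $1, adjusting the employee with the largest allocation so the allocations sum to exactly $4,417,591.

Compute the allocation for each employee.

Totals — profit-interest units 31, billable hours 3,306.
Composite weights (65% profit-interest units + 35% billable hours): Orozco 0.2379; Quinlan 0.2566; Halvorsen 0.3580; Sato 0.1475.
Raw shares: Orozco 1,051,140.19; Quinlan 1,133,374.64; Halvorsen 1,581,517.49; Sato 651,558.68.
After rounding ($1): Orozco $1,051,140; Quinlan $1,133,375; Halvorsen $1,581,517; Sato $651,559. Sum = $4,417,591.
Rounded total matches; no reconciliation needed.

Orozco: $1,051,140 | Quinlan: $1,133,375 | Halvorsen: $1,581,517 | Sato: $651,559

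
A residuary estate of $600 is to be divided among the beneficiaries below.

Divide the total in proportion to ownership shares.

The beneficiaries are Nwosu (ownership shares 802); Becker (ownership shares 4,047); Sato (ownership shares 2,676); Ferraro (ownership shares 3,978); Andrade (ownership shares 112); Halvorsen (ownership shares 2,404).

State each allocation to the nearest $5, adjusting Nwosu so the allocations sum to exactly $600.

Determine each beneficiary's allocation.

Ownership shares total: 14,019.
Unrounded shares: Nwosu 802/14,019 × $600 = 34.32; Becker 4,047/14,019 × $600 = 173.21; Sato 2,676/14,019 × $600 = 114.53; Ferraro 3,978/14,019 × $600 = 170.25; Andrade 112/14,019 × $600 = 4.79; Halvorsen 2,404/14,019 × $600 = 102.89.
After rounding ($5): Nwosu $35; Becker $175; Sato $115; Ferraro $170; Andrade $5; Halvorsen $105. Sum = $605.
Difference $600 − $605 = −$5 applied to Nwosu: Nwosu becomes $30.

Nwosu: $30; Becker: $175; Sato: $115; Ferraro: $170; Andrade: $5; Halvorsen: $105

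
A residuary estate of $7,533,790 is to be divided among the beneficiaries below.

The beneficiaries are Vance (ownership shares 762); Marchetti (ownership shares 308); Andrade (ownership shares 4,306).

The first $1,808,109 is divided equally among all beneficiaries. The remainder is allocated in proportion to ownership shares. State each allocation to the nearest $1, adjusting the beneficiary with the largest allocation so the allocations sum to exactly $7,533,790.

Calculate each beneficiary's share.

Vance: $1,414,267 | Marchetti: $930,737 | Andrade: $5,188,786

$1,808,109 shared equally gives $602,703 per beneficiary.
Remainder $5,725,681 by ownership shares (total 5,376): Vance 811,564.16 → $811,564; Marchetti 328,033.81 → $328,034; Andrade 4,586,083.03 → $4,586,083.
Totals: Vance $602,703 + $811,564 = $1,414,267; Marchetti $602,703 + $328,034 = $930,737; Andrade $602,703 + $4,586,083 = $5,188,786.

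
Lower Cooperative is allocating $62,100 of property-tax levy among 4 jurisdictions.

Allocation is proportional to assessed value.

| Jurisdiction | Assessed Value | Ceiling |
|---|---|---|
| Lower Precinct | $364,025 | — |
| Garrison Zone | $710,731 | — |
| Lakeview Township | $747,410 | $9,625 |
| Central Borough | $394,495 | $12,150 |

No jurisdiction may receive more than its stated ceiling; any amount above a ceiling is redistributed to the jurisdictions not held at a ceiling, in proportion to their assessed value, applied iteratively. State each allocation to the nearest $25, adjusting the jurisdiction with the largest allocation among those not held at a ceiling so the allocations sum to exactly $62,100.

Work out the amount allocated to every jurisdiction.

Assessed value total: 2,216,661.
Pro-rata shares before constraints: Lower Precinct 10,198.20; Garrison Zone 19,911.21; Lakeview Township 20,938.77; Central Borough 11,051.82.
Held at cap: Lakeview Township ($9,625); residual $52,475 reallocated over remaining assessed value 1,469,251.
Held at cap: Central Borough ($12,150); residual $40,325 reallocated over remaining assessed value 1,074,756.
Redistributed shares: Lower Precinct 13,658.27 → $13,650; Garrison Zone 26,666.73 → $26,675.

Lower Precinct: $13,650; Garrison Zone: $26,675; Lakeview Township: $9,625; Central Borough: $12,150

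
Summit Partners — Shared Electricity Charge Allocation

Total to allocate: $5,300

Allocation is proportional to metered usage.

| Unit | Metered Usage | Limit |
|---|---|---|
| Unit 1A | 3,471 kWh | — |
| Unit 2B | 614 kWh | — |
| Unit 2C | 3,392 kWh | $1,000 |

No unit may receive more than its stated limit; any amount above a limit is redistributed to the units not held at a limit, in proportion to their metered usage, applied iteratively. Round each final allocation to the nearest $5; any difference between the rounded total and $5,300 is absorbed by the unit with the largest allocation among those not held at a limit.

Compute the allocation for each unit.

Total metered usage = 7,477.
Proportional shares (ignoring caps): Unit 1A 2,460.39; Unit 2B 435.23; Unit 2C 2,404.39.
Cap binds for Unit 2C ($1,000); balance $4,300 reallocated over remaining metered usage 4,085.
Remaining shares: Unit 1A 3,653.68 → $3,655; Unit 2B 646.32 → $645.

Unit 1A: $3,655; Unit 2B: $645; Unit 2C: $1,000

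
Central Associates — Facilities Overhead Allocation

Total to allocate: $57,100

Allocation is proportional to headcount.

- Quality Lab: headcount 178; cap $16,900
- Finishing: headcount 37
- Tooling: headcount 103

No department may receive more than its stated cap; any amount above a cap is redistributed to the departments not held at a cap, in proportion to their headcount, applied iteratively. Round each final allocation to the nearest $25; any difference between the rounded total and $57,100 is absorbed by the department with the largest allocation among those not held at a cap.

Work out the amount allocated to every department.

Total headcount = 318.
Pro-rata shares before constraints: Quality Lab 31,961.64; Finishing 6,643.71; Tooling 18,494.65.
Cap binds for Quality Lab ($16,900); balance $40,200 reallocated over remaining headcount 140.
Remaining shares: Finishing 10,624.29 → $10,625; Tooling 29,575.71 → $29,575.

Quality Lab: $16,900; Finishing: $10,625; Tooling: $29,575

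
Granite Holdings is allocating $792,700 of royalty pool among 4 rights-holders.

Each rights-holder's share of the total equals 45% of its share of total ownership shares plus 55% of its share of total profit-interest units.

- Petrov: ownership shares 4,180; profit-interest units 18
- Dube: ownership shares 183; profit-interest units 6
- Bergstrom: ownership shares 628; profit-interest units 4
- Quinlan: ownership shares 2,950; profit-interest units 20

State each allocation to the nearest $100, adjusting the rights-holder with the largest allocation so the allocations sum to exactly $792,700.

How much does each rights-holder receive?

Ownership shares total 7,941; profit-interest units total 48.
Blended shares (45% ownership shares + 55% profit-interest units): Petrov 0.4431; Dube 0.0791; Bergstrom 0.0814; Quinlan 0.3963.
Unrounded shares: Petrov 351,262.75; Dube 62,718.61; Bergstrom 64,542.26; Quinlan 314,176.38.
After rounding ($100): Petrov $351,300; Dube $62,700; Bergstrom $64,500; Quinlan $314,200. Sum = $792,700.
Sum already equals the total — no adjustment.

Petrov: $351,300 | Dube: $62,700 | Bergstrom: $64,500 | Quinlan: $314,200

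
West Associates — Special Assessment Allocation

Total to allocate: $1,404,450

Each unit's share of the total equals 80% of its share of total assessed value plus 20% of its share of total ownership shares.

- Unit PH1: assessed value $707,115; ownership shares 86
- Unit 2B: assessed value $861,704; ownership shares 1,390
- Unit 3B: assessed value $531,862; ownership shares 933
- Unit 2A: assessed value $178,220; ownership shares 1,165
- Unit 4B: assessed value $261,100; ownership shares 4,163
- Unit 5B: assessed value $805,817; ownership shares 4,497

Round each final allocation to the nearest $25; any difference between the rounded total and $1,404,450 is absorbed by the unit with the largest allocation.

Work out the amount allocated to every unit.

Totals — assessed value 3,345,818, ownership shares 12,234.
Blended shares (80% assessed value + 20% ownership shares): Unit PH1 0.1705; Unit 2B 0.2288; Unit 3B 0.1424; Unit 2A 0.0617; Unit 4B 0.1305; Unit 5B 0.2662.
Pro-rata amounts: Unit PH1 239,431.01; Unit 2B 321,283.14; Unit 3B 200,026.19; Unit 2A 86,596.25; Unit 4B 183,261.64; Unit 5B 373,851.76.
At nearest $25: Unit PH1 $239,425; Unit 2B $321,275; Unit 3B $200,025; Unit 2A $86,600; Unit 4B $183,250; Unit 5B $373,850. Sum = $1,404,425.
Difference $1,404,450 − $1,404,425 = +$25 applied to largest allocation (Unit 5B): Unit 5B becomes $373,875.

Unit PH1: $239,425 | Unit 2B: $321,275 | Unit 3B: $200,025 | Unit 2A: $86,600 | Unit 4B: $183,250 | Unit 5B: $373,875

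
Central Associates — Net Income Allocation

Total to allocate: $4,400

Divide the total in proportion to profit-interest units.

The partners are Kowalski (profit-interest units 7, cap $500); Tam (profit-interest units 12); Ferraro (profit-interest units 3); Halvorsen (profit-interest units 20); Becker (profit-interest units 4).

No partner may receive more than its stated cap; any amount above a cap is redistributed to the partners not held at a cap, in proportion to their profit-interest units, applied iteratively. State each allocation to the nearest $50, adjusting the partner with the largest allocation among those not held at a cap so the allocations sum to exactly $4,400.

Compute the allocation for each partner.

Kowalski: $500 · Tam: $1,200 · Ferraro: $300 · Halvorsen: $2,000 · Becker: $400

Total profit-interest units = 46.
Proportional shares (ignoring caps): Kowalski 669.57; Tam 1,147.83; Ferraro 286.96; Halvorsen 1,913.04; Becker 382.61.
Held at cap: Kowalski ($500); balance $3,900 reallocated over remaining profit-interest units 39.
Shares after redistribution: Tam 1,200.00 → $1,200; Ferraro 300.00 → $300; Halvorsen 2,000.00 → $2,000; Becker 400.00 → $400.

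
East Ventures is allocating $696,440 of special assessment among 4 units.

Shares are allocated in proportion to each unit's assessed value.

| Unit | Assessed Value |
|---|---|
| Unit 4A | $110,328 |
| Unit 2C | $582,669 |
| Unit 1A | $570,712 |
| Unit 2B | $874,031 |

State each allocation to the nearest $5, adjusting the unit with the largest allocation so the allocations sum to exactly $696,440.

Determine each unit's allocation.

Total assessed value = 2,137,740.
Unrounded shares: Unit 4A 110,328/2,137,740 × $696,440 = 35,943.02; Unit 2C 582,669/2,137,740 × $696,440 = 189,823.83; Unit 1A 570,712/2,137,740 × $696,440 = 185,928.44; Unit 2B 874,031/2,137,740 × $696,440 = 284,744.71.
Rounded to nearest $5: Unit 4A $35,945; Unit 2C $189,825; Unit 1A $185,930; Unit 2B $284,745. Sum = $696,445.
Difference $696,440 − $696,445 = −$5 applied to largest allocation (Unit 2B): Unit 2B becomes $284,740.

Unit 4A: $35,945; Unit 2C: $189,825; Unit 1A: $185,930; Unit 2B: $284,740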